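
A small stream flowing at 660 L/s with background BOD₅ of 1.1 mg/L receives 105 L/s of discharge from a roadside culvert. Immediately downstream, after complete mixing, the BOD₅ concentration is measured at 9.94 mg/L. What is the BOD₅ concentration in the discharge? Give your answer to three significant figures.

Mass balance: 660.0·1.100 + 105.0·Cₑ = 765.0·9.940
→ Cₑ = (765.0·9.940 − 660.0·1.100) / 105.0 = 65.51 mg/L.

65.5 mg/L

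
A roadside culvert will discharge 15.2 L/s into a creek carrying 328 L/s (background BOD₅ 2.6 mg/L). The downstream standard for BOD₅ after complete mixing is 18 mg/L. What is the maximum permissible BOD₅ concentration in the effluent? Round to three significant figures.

350 mg/L

At the limit, (Qr·Cr + Qe·Cₑ)/(Qr + Qe) = 18:
Cₑ = (343.2·18 − 328.0·2.600) / 15.20 = 350.3 mg/L.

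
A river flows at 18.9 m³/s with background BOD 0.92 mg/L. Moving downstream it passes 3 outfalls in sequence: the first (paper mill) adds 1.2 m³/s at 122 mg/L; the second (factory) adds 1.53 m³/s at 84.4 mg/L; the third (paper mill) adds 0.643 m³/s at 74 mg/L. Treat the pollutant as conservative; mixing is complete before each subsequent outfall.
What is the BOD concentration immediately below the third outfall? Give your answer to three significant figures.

Below outfall 1: Q → 20.10 m³/s, C = (18.90·0.9200 + 1.200·122.0)/20.10 = 8.149 mg/L.
Below outfall 2: Q → 21.63 m³/s, C = (20.10·8.149 + 1.530·84.40)/21.63 = 13.54 mg/L.
Below outfall 3: Q → 22.27 m³/s, C = (21.63·13.54 + 0.6430·74.00)/22.27 = 15.29 mg/L.

15.3 mg/L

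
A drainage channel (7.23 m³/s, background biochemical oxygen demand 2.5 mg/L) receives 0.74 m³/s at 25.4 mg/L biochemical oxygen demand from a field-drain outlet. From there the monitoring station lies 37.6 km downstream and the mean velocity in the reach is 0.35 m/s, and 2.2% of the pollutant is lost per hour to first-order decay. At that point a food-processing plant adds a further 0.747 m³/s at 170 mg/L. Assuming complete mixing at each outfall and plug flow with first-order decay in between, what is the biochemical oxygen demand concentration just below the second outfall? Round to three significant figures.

Mixed concentration C = ΣQC/ΣQ = (7.230·2.500 + 0.7400·25.40) / 7.970 = 36.87/7.970 = 4.626 mg/L; combined flow 7.970 m³/s.
Travel time t = 37.6·1000 / 0.35 = 107400 s = 29.84 h.
2.2%/h lost → k = −ln(1 − 0.022) = 0.02225 h⁻¹.
Applying C = C₀e^(−kt): 4.626 × 0.5149 = 2.382 mg/L.
Second outfall: C = (7.970·2.382 + 0.7470·170.0)/8.717 = 16.75 mg/L.

16.7 mg/L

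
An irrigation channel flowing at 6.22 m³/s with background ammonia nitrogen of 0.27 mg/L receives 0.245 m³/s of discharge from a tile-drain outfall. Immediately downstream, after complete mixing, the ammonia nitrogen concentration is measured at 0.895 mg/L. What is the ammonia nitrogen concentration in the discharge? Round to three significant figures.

16.8 mg/L

Mass balance: 6.220·0.2700 + 0.2450·Cₑ = 6.465·0.8950
→ Cₑ = (6.465·0.8950 − 6.220·0.2700) / 0.2450 = 16.76 mg/L.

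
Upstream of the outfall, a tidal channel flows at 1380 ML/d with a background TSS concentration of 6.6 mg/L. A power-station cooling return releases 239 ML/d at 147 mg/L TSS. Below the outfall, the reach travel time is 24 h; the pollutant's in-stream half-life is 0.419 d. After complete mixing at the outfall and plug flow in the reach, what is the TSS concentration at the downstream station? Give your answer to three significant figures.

5.23 mg/L

Mixed concentration C = ΣQC/ΣQ = (1380·6.600 + 239.0·147.0) / 1619 = 44240/1619 = 27.33 mg/L.
Half-life 0.419 d → k = ln 2 / 0.419 = 1.654 d⁻¹.
Applying C = C₀e^(−kt): 27.33 × 0.1912 = 5.226 mg/L.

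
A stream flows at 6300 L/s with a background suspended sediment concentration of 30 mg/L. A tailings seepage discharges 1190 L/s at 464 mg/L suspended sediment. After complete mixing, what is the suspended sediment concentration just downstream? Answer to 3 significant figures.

99.0 mg/L

Conservation of mass: C = (6300·30.00 + 1190·464.0) / 7490 = 741200/7490 = 98.95 mg/L.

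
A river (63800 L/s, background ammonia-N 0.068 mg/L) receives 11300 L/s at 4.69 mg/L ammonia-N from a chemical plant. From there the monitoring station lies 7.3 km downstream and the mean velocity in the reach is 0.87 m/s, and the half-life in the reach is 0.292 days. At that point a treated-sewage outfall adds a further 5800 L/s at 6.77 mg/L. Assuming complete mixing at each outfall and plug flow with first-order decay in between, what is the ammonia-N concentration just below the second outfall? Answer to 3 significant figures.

1.05 mg/L

Mass balance: C = (63800·0.06800 + 11300·4.690) / 75100 = 57340/75100 = 0.7635 mg/L; combined flow 75100 L/s.
Travel time t = 7.3·1000 / 0.87 = 8391 s = 2.331 h.
Half-life 0.292 d → k = ln 2 / 0.292 = 2.374 d⁻¹.
Applying C = C₀e^(−kt): 0.7635 × 0.7941 = 0.6063 mg/L.
At the second outfall, C = (75100·0.6063 + 5800·6.770) / (75100 + 5800) = 1.048 mg/L.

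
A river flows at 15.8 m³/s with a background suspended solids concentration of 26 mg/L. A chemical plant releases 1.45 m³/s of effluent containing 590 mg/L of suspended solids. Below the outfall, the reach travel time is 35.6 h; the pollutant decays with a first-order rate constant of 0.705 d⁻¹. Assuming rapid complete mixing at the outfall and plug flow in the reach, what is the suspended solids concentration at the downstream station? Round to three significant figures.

25.8 mg/L

Mixed concentration C = ΣQC/ΣQ = (15.80·26.00 + 1.450·590.0) / 17.25 = 1266/17.25 = 73.41 mg/L.
First-order decay: C = 73.41·exp(−k·t) = 73.41·0.3514 = 25.80 mg/L.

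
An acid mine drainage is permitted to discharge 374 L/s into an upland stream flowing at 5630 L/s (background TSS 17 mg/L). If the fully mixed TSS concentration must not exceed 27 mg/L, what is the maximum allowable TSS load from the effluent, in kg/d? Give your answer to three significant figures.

5740 kg/d

Mass balance at the limit: 5630·17.00 + 374.0·Cₑ = 6004·27 → Cₑ = 177.5 mg/L.
374.0 L/s = 0.3740 m³/s. Load = 0.3740 m³/s × 177.5 g/m³ × 86 400 s/d = 5737 kg/d.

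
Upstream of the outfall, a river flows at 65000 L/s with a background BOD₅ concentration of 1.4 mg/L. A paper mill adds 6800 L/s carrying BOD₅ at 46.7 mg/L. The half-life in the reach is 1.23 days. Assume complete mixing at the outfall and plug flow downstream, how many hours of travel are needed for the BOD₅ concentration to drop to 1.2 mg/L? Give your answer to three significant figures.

66.3 h

Flow-weighted average: C = (65000·1.400 + 6800·46.70) / 71800 = 408600/71800 = 5.690 mg/L.
Half-life 1.23 d → k = ln 2 / 1.23 = 0.5635 d⁻¹.
5.690·exp(−k·t) = 1.2 → t = ln(5.690/1.2)/k = 238600 s = 66.29 h.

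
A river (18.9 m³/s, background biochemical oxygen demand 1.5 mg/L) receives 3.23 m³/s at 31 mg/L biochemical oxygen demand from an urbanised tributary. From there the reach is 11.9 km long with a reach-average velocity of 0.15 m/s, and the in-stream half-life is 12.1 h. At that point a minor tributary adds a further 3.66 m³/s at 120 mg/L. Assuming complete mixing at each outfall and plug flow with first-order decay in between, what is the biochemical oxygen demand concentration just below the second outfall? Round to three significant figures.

18.4 mg/L

Mass balance: C = (18.90·1.500 + 3.230·31.00) / 22.13 = 128.5/22.13 = 5.806 mg/L; combined flow 22.13 m³/s.
Travel time t = 11.9·1000 / 0.15 = 79330 s = 22.04 h.
Half-life 12.1 h → k = ln 2 / 12.1 = 0.05728 h⁻¹ = 1.375 d⁻¹.
First-order decay: C = 5.806·exp(−k·t) = 5.806·0.2830 = 1.643 mg/L.
At the second outfall, C = (22.13·1.643 + 3.660·120.0) / (22.13 + 3.660) = 18.44 mg/L.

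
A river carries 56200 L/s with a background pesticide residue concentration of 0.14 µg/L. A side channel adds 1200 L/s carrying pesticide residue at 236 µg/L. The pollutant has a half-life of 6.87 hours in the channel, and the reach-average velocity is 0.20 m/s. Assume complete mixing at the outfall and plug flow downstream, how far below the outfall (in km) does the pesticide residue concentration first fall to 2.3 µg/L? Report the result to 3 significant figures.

Conservation of mass: C = (56200·0.1400 + 1200·236.0) / 57400 = 291100/57400 = 5.071 µg/L.
Half-life 6.87 h → k = ln 2 / 6.87 = 0.1009 h⁻¹ = 2.421 d⁻¹.
Set 5.071·exp(−k·t) = 2.3 → t = ln(5.071/2.3)/k = 28210 s = 7.836 h.
Distance = v·t = 0.20·28210 = 5642 m = 5.642 km.

5.64 km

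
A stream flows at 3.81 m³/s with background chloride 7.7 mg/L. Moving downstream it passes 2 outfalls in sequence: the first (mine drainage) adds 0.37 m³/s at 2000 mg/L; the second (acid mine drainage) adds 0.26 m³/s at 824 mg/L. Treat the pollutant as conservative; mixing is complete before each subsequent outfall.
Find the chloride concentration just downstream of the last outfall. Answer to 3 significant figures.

222 mg/L

Below outfall 1: Q → 4.180 m³/s, C = (3.810·7.700 + 0.3700·2000)/4.180 = 184.1 mg/L.
Below outfall 2: Q → 4.440 m³/s, C = (4.180·184.1 + 0.2600·824.0)/4.440 = 221.5 mg/L.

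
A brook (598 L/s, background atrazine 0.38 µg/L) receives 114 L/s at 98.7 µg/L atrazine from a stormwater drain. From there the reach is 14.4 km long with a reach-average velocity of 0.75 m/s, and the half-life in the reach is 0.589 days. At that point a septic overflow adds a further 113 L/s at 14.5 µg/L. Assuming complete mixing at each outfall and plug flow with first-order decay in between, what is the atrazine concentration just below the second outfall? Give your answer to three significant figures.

12.7 µg/L

Mass balance: C = (598.0·0.3800 + 114.0·98.70) / 712.0 = 11480/712.0 = 16.12 µg/L; combined flow 712.0 L/s.
Travel time t = 14.4·1000 / 0.75 = 19200 s = 5.333 h.
Half-life 0.589 d → k = ln 2 / 0.589 = 1.177 d⁻¹.
Decay over the reach: 16.12·exp(−kt) = 16.12·0.7699 = 12.41 µg/L.
At the second outfall, C = (712.0·12.41 + 113.0·14.50) / (712.0 + 113.0) = 12.70 µg/L.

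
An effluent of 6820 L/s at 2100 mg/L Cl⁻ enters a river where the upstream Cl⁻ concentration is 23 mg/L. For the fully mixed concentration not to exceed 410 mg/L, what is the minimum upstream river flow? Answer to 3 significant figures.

29800 L/s

Set C_mix = 410: (Q·23.00 + 6820·2100) / (Q + 6820) = 410
→ Q = 6820·(2100 − 410)/(410 − 23.00) = 29780 L/s.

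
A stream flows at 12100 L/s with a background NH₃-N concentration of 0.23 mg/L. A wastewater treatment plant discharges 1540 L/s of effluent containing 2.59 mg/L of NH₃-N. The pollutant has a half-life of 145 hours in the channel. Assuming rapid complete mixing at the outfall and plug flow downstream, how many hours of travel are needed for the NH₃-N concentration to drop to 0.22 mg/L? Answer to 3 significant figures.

170 h

Mass balance: C = (12100·0.2300 + 1540·2.590) / 13640 = 6772/13640 = 0.4965 mg/L.
Half-life 145 h → k = ln 2 / 145 = 0.004780 h⁻¹ = 0.1147 d⁻¹.
0.4965·exp(−k·t) = 0.22 → t = ln(0.4965/0.22)/k = 612900 s = 170.3 h.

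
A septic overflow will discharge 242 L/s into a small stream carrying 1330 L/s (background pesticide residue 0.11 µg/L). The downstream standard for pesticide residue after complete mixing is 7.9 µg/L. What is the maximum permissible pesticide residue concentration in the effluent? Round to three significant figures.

At the limit, (Qr·Cr + Qe·Cₑ)/(Qr + Qe) = 7.9:
Cₑ = (1572·7.9 − 1330·0.1100) / 242.0 = 50.71 µg/L.

50.7 µg/L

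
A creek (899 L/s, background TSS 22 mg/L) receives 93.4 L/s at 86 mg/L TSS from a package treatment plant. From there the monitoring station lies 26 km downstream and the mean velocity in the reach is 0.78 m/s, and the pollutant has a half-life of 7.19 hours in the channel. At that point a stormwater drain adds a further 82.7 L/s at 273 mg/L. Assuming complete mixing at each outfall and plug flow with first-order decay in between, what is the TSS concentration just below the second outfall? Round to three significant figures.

After mixing, C = (899.0·22.00 + 93.40·86.00) / 992.4 = 27810/992.4 = 28.02 mg/L; combined flow 992.4 L/s.
Travel time t = 26·1000 / 0.78 = 33330 s = 9.259 h.
Half-life 7.19 h → k = ln 2 / 7.19 = 0.09640 h⁻¹ = 2.314 d⁻¹.
Decay over the reach: 28.02·exp(−kt) = 28.02·0.4096 = 11.48 mg/L.
At the second outfall, C = (992.4·11.48 + 82.70·273.0) / (992.4 + 82.70) = 31.59 mg/L.

31.6 mg/L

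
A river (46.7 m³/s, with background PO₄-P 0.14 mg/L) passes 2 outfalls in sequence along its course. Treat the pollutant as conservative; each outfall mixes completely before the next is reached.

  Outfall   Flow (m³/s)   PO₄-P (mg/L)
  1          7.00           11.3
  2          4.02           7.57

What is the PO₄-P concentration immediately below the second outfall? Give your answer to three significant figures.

After outfall 1: Q = 46.70 + 7.000 = 53.70 m³/s; C = (46.70·0.1400 + 7.000·11.30)/53.70 = 1.595 mg/L.
After outfall 2: Q = 53.70 + 4.020 = 57.72 m³/s; C = (53.70·1.595 + 4.020·7.570)/57.72 = 2.011 mg/L.

2.01 mg/L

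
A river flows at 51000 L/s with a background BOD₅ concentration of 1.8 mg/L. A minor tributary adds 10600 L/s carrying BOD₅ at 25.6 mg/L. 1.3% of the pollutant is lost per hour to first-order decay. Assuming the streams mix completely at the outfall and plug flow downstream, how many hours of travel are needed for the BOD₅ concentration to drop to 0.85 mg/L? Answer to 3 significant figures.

148 h

After mixing, C = (51000·1.800 + 10600·25.60) / 61600 = 363200/61600 = 5.895 mg/L.
1.3%/h lost → k = −ln(1 − 0.013) = 0.01309 h⁻¹.
5.895·exp(−k·t) = 0.85 → t = ln(5.895/0.85)/k = 532800 s = 148.0 h.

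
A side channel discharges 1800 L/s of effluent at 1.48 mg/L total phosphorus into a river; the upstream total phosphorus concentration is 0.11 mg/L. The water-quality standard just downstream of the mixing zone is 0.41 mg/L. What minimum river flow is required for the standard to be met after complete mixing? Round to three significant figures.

Set C_mix = 0.41: (Q·0.1100 + 1800·1.480) / (Q + 1800) = 0.41
→ Q = 1800·(1.480 − 0.41)/(0.41 − 0.1100) = 6420 L/s.

6420 L/s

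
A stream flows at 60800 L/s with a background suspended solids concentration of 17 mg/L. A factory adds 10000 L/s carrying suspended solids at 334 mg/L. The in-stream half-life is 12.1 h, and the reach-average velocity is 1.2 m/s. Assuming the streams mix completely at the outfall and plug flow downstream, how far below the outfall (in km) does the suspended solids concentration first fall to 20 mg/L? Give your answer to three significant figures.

Flow-weighted average: C = (60800·17.00 + 10000·334.0) / 70800 = 4374000/70800 = 61.77 mg/L.
Half-life 12.1 h → k = ln 2 / 12.1 = 0.05728 h⁻¹ = 1.375 d⁻¹.
Set 61.77·exp(−k·t) = 20 → t = ln(61.77/20)/k = 70870 s = 19.69 h.
Distance = v·t = 1.2·70870 = 85050 m = 85.05 km.

85.0 km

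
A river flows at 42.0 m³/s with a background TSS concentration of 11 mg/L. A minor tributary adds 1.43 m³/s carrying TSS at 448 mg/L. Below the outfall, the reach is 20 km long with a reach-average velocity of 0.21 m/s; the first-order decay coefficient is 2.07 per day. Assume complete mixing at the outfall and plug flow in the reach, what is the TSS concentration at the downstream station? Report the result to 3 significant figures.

2.59 mg/L

Flow-weighted average: C = (42.00·11.00 + 1.430·448.0) / 43.43 = 1103/43.43 = 25.39 mg/L.
Travel time t = 20·1000 / 0.21 = 95240 s = 26.46 h.
After decay, C = 25.39 × e^(−kt) = 25.39 × 0.1021 = 2.592 mg/L.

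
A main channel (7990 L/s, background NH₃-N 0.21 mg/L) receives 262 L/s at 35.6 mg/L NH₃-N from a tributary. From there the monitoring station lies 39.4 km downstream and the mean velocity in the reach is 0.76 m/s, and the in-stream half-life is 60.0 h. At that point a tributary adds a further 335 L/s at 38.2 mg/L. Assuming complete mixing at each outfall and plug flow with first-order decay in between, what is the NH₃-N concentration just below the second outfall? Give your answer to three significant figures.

2.58 mg/L

Mixed concentration C = ΣQC/ΣQ = (7990·0.2100 + 262.0·35.60) / 8252 = 11010/8252 = 1.334 mg/L; combined flow 8252 L/s.
Travel time t = 39.4·1000 / 0.76 = 51840 s = 14.40 h.
Half-life 60.0 h → k = ln 2 / 60.0 = 0.01155 h⁻¹ = 0.2773 d⁻¹.
Applying C = C₀e^(−kt): 1.334 × 0.8467 = 1.129 mg/L.
Second outfall: C = (8252·1.129 + 335.0·38.20)/8587 = 2.575 mg/L.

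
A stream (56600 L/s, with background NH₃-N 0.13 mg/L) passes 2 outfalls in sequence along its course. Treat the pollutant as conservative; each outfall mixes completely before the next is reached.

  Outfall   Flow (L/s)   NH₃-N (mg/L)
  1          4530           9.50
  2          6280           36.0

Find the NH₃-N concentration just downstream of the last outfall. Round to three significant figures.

4.10 mg/L

Outfall 1: combined Q = 61130 L/s; C = (56600·0.1300 + 4530·9.500)/61130 = 0.8244 mg/L.
Outfall 2: combined Q = 67410 L/s; C = (61130·0.8244 + 6280·36.00)/67410 = 4.101 mg/L.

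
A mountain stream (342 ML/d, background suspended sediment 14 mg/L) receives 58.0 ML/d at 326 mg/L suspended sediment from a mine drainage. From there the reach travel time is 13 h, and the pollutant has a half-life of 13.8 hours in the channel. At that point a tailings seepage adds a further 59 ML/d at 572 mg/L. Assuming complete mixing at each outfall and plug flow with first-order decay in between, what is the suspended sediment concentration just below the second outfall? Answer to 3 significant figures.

100 mg/L

After mixing, C = (342.0·14.00 + 58.00·326.0) / 400.0 = 23700/400.0 = 59.24 mg/L; combined flow 400.0 ML/d.
Half-life 13.8 h → k = ln 2 / 13.8 = 0.05023 h⁻¹ = 1.205 d⁻¹.
First-order decay: C = 59.24·exp(−k·t) = 59.24·0.5205 = 30.83 mg/L.
Second outfall: C = (400.0·30.83 + 59.00·572.0)/459.0 = 100.4 mg/L.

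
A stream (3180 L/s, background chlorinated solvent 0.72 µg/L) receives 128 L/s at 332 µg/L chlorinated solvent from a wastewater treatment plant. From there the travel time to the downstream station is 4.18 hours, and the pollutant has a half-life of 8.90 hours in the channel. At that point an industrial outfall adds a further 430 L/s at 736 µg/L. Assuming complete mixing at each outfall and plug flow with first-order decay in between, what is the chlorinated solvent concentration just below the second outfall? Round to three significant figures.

93.3 µg/L

After mixing, C = (3180·0.7200 + 128.0·332.0) / 3308 = 44790/3308 = 13.54 µg/L; combined flow 3308 L/s.
Half-life 8.90 h → k = ln 2 / 8.90 = 0.07788 h⁻¹ = 1.869 d⁻¹.
After decay, C = 13.54 × e^(−kt) = 13.54 × 0.7221 = 9.777 µg/L.
At the second outfall, C = (3308·9.777 + 430.0·736.0) / (3308 + 430.0) = 93.32 µg/L.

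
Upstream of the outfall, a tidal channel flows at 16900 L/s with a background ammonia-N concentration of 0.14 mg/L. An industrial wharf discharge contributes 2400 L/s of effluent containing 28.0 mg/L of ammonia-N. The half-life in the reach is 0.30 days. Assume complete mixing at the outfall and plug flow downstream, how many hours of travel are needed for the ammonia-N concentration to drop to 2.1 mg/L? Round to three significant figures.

5.61 h

Mixed concentration C = ΣQC/ΣQ = (16900·0.1400 + 2400·28.00) / 19300 = 69570/19300 = 3.604 mg/L.
Half-life 0.30 d → k = ln 2 / 0.30 = 2.310 d⁻¹.
3.604·exp(−k·t) = 2.1 → t = ln(3.604/2.1)/k = 20200 s = 5.612 h.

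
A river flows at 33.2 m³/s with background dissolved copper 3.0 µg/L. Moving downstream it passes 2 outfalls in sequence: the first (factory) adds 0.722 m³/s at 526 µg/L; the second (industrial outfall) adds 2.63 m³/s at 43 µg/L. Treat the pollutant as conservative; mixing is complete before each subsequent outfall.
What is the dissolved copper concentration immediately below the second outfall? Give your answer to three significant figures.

After outfall 1: Q = 33.20 + 0.7220 = 33.92 m³/s; C = (33.20·3.000 + 0.7220·526.0)/33.92 = 14.13 µg/L.
After outfall 2: Q = 33.92 + 2.630 = 36.55 m³/s; C = (33.92·14.13 + 2.630·43.00)/36.55 = 16.21 µg/L.

16.2 µg/L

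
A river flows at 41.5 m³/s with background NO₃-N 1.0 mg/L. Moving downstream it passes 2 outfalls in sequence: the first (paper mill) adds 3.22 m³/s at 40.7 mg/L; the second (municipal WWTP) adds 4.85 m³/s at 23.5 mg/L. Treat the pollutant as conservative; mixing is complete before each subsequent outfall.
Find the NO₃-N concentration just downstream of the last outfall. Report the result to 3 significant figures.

Below outfall 1: Q → 44.72 m³/s, C = (41.50·1.000 + 3.220·40.70)/44.72 = 3.859 mg/L.
Below outfall 2: Q → 49.57 m³/s, C = (44.72·3.859 + 4.850·23.50)/49.57 = 5.780 mg/L.

5.78 mg/L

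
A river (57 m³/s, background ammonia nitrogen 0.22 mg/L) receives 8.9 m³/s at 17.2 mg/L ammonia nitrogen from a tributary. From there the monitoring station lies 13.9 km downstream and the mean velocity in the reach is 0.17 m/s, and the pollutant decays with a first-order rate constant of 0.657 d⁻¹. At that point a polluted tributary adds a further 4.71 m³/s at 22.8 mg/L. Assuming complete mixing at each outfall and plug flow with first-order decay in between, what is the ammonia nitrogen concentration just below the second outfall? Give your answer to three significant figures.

2.78 mg/L

After mixing, C = (57.00·0.2200 + 8.900·17.20) / 65.90 = 165.6/65.90 = 2.513 mg/L; combined flow 65.90 m³/s.
Travel time t = 13.9·1000 / 0.17 = 81760 s = 22.71 h.
Applying C = C₀e^(−kt): 2.513 × 0.5370 = 1.350 mg/L.
At the second outfall, C = (65.90·1.350 + 4.710·22.80) / (65.90 + 4.710) = 2.780 mg/L.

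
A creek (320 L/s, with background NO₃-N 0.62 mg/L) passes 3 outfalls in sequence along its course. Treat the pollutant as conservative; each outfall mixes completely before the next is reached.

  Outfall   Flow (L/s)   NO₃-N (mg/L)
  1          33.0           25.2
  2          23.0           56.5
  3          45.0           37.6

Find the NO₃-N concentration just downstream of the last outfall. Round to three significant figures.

After outfall 1: Q = 320.0 + 33.00 = 353.0 L/s; C = (320.0·0.6200 + 33.00·25.20)/353.0 = 2.918 mg/L.
After outfall 2: Q = 353.0 + 23.00 = 376.0 L/s; C = (353.0·2.918 + 23.00·56.50)/376.0 = 6.195 mg/L.
After outfall 3: Q = 376.0 + 45.00 = 421.0 L/s; C = (376.0·6.195 + 45.00·37.60)/421.0 = 9.552 mg/L.

9.55 mg/L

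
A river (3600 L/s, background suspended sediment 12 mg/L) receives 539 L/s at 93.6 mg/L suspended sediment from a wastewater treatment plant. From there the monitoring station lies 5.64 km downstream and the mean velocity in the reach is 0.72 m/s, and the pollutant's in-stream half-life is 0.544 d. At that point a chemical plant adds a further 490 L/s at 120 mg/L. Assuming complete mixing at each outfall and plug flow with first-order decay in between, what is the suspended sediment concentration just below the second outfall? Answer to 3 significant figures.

Mixed concentration C = ΣQC/ΣQ = (3600·12.00 + 539.0·93.60) / 4139 = 93650/4139 = 22.63 mg/L; combined flow 4139 L/s.
Travel time t = 5.64·1000 / 0.72 = 7833 s = 2.176 h.
Half-life 0.544 d → k = ln 2 / 0.544 = 1.274 d⁻¹.
Applying C = C₀e^(−kt): 22.63 × 0.8909 = 20.16 mg/L.
At the second outfall, C = (4139·20.16 + 490.0·120.0) / (4139 + 490.0) = 30.73 mg/L.

30.7 mg/L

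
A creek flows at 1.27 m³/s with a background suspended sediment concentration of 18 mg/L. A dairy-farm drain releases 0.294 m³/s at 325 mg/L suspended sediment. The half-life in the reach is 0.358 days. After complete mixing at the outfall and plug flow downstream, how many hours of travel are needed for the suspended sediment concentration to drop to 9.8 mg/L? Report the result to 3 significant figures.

25.3 h

Flow-weighted average: C = (1.270·18.00 + 0.2940·325.0) / 1.564 = 118.4/1.564 = 75.71 mg/L.
Half-life 0.358 d → k = ln 2 / 0.358 = 1.936 d⁻¹.
75.71·exp(−k·t) = 9.8 → t = ln(75.71/9.8)/k = 91240 s = 25.34 h.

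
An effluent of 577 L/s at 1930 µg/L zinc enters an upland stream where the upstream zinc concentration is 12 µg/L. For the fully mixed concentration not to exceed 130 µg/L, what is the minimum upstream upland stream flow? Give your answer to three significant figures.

8800 L/s

Set C_mix = 130: (Q·12.00 + 577.0·1930) / (Q + 577.0) = 130
→ Q = 577.0·(1930 − 130)/(130 − 12.00) = 8802 L/s.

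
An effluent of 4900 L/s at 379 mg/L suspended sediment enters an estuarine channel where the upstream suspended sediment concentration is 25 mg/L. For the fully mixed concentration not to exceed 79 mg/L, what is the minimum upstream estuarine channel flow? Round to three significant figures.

Set C_mix = 79: (Q·25.00 + 4900·379.0) / (Q + 4900) = 79
→ Q = 4900·(379.0 − 79)/(79 − 25.00) = 27220 L/s.

27200 L/s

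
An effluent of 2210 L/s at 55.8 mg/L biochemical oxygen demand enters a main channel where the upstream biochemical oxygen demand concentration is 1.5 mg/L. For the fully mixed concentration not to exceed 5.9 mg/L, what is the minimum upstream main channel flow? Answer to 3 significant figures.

Set C_mix = 5.9: (Q·1.500 + 2210·55.80) / (Q + 2210) = 5.9
→ Q = 2210·(55.80 − 5.9)/(5.9 − 1.500) = 25060 L/s.

25100 L/s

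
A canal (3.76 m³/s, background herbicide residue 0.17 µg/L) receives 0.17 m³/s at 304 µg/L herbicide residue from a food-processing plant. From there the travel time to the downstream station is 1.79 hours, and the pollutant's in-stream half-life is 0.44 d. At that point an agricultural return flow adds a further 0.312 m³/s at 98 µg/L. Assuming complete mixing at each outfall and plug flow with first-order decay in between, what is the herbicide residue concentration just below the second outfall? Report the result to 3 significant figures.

Flow-weighted average: C = (3.760·0.1700 + 0.1700·304.0) / 3.930 = 52.32/3.930 = 13.31 µg/L; combined flow 3.930 m³/s.
Half-life 0.44 d → k = ln 2 / 0.44 = 1.575 d⁻¹.
Decay over the reach: 13.31·exp(−kt) = 13.31·0.8891 = 11.84 µg/L.
Second outfall: C = (3.930·11.84 + 0.3120·98.00)/4.242 = 18.17 µg/L.

18.2 µg/L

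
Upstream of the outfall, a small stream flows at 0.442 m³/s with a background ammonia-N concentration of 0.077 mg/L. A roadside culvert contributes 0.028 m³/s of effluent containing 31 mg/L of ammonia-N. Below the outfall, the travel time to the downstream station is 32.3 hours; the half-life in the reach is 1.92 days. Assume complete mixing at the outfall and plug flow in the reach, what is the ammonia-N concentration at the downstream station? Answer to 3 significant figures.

1.18 mg/L

Mixed concentration C = ΣQC/ΣQ = (0.4420·0.07700 + 0.02800·31.00) / 0.4700 = 0.9020/0.4700 = 1.919 mg/L.
Half-life 1.92 d → k = ln 2 / 1.92 = 0.3610 d⁻¹.
Decay over the reach: 1.919·exp(−kt) = 1.919·0.6152 = 1.181 mg/L.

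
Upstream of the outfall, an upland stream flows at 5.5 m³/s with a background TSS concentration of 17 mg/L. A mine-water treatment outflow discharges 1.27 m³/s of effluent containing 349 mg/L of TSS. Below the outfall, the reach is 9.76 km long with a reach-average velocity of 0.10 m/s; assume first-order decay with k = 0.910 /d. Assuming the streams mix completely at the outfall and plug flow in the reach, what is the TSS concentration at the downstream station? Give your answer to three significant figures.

Flow-weighted average: C = (5.500·17.00 + 1.270·349.0) / 6.770 = 536.7/6.770 = 79.28 mg/L.
Travel time t = 9.76·1000 / 0.10 = 97600 s = 27.11 h.
After decay, C = 79.28 × e^(−kt) = 79.28 × 0.3577 = 28.36 mg/L.

28.4 mg/L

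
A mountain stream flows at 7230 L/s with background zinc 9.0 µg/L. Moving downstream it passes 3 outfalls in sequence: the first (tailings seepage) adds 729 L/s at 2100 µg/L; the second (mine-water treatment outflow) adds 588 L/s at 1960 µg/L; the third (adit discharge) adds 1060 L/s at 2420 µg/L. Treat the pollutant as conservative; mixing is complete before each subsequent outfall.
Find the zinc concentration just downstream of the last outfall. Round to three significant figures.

553 µg/L

After outfall 1: Q = 7230 + 729.0 = 7959 L/s; C = (7230·9.000 + 729.0·2100)/7959 = 200.5 µg/L.
After outfall 2: Q = 7959 + 588.0 = 8547 L/s; C = (7959·200.5 + 588.0·1960)/8547 = 321.6 µg/L.
After outfall 3: Q = 8547 + 1060 = 9607 L/s; C = (8547·321.6 + 1060·2420)/9607 = 553.1 µg/L.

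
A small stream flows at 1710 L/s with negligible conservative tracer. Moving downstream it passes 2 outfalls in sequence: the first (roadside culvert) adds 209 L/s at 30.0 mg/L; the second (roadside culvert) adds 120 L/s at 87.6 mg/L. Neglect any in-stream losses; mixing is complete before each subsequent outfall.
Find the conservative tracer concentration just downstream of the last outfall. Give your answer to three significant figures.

Below outfall 1: Q → 1919 L/s, C = (1710·0 + 209.0·30.00)/1919 = 3.267 mg/L.
Below outfall 2: Q → 2039 L/s, C = (1919·3.267 + 120.0·87.60)/2039 = 8.231 mg/L.

8.23 mg/L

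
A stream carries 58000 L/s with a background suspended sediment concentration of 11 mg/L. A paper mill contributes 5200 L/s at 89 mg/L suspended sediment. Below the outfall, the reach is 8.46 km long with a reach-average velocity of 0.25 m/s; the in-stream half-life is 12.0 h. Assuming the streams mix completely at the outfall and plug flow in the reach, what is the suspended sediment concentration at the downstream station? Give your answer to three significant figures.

Flow-weighted average: C = (58000·11.00 + 5200·89.00) / 63200 = 1101000/63200 = 17.42 mg/L.
Travel time t = 8.46·1000 / 0.25 = 33840 s = 9.400 h.
Half-life 12.0 h → k = ln 2 / 12.0 = 0.05776 h⁻¹ = 1.386 d⁻¹.
First-order decay: C = 17.42·exp(−k·t) = 17.42·0.5810 = 10.12 mg/L.

10.1 mg/L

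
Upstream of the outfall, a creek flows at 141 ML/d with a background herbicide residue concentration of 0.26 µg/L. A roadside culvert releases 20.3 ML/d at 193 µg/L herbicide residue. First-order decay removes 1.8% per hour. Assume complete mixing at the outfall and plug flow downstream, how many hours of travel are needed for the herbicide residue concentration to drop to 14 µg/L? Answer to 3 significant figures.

Mixed concentration C = ΣQC/ΣQ = (141.0·0.2600 + 20.30·193.0) / 161.3 = 3955/161.3 = 24.52 µg/L.
1.8%/h lost → k = −ln(1 − 0.018) = 0.01816 h⁻¹.
24.52·exp(−k·t) = 14 → t = ln(24.52/14)/k = 111000 s = 30.85 h.

30.8 h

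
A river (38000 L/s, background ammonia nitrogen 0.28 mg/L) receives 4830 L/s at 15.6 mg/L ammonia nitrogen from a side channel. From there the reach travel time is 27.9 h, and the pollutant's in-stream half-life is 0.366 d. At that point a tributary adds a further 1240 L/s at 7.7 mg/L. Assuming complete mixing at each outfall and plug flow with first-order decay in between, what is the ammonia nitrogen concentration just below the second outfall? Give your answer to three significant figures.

0.433 mg/L

Mass balance: C = (38000·0.2800 + 4830·15.60) / 42830 = 85990/42830 = 2.008 mg/L; combined flow 42830 L/s.
Half-life 0.366 d → k = ln 2 / 0.366 = 1.894 d⁻¹.
First-order decay: C = 2.008·exp(−k·t) = 2.008·0.1106 = 0.2221 mg/L.
At the second outfall, C = (42830·0.2221 + 1240·7.700) / (42830 + 1240) = 0.4325 mg/L.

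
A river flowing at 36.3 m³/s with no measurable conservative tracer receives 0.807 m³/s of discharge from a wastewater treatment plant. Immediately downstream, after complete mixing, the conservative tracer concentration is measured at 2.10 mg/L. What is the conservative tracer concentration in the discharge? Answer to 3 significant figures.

96.6 mg/L

Mass balance: 36.30·0 + 0.8070·Cₑ = 37.11·2.100
→ Cₑ = (37.11·2.100 − 36.30·0) / 0.8070 = 96.56 mg/L.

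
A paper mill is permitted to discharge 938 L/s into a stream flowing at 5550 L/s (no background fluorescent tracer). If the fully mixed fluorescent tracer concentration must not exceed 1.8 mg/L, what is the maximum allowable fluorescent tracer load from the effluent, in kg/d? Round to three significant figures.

Mass balance at the limit: 5550·0 + 938.0·Cₑ = 6488·1.8 → Cₑ = 12.45 mg/L.
938.0 L/s = 0.9380 m³/s. Load = 0.9380 m³/s × 12.45 g/m³ × 86 400 s/d = 1009 kg/d.

1010 kg/d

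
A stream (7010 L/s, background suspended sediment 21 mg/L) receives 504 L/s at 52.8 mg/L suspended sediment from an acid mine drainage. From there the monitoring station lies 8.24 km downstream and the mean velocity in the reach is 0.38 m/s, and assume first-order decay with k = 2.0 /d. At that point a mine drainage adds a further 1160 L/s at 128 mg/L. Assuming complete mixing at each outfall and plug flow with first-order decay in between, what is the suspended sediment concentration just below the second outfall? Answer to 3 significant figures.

After mixing, C = (7010·21.00 + 504.0·52.80) / 7514 = 173800/7514 = 23.13 mg/L; combined flow 7514 L/s.
Travel time t = 8.24·1000 / 0.38 = 21680 s = 6.023 h.
Decay over the reach: 23.13·exp(−kt) = 23.13·0.6053 = 14.00 mg/L.
Second outfall: C = (7514·14.00 + 1160·128.0)/8674 = 29.25 mg/L.

29.2 mg/L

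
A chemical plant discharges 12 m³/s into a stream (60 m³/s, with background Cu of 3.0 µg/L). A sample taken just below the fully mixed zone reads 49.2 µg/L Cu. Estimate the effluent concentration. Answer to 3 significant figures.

280 µg/L

Mass balance: 60.00·3.000 + 12.00·Cₑ = 72.00·49.20
→ Cₑ = (72.00·49.20 − 60.00·3.000) / 12.00 = 280.2 µg/L.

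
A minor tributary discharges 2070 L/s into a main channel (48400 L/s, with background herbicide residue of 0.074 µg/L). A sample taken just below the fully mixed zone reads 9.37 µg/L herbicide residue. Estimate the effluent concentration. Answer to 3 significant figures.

227 µg/L

Mass balance: 48400·0.07400 + 2070·Cₑ = 50470·9.370
→ Cₑ = (50470·9.370 − 48400·0.07400) / 2070 = 226.7 µg/L.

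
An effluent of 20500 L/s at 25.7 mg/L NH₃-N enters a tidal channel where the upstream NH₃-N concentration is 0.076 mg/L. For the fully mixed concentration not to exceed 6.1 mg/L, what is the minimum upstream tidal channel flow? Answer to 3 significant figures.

66700 L/s

Set C_mix = 6.1: (Q·0.07600 + 20500·25.70) / (Q + 20500) = 6.1
→ Q = 20500·(25.70 − 6.1)/(6.1 − 0.07600) = 66700 L/s.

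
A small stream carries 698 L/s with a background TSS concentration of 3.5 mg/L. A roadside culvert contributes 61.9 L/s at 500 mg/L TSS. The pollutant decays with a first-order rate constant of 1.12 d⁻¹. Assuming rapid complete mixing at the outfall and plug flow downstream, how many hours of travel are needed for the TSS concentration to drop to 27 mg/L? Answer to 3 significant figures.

Mass balance: C = (698.0·3.500 + 61.90·500.0) / 759.9 = 33390/759.9 = 43.94 mg/L.
43.94·exp(−k·t) = 27 → t = ln(43.94/27)/k = 37570 s = 10.44 h.

10.4 h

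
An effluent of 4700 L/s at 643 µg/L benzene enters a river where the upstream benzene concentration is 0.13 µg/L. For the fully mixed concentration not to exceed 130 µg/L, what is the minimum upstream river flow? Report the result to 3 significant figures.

18600 L/s

Set C_mix = 130: (Q·0.1300 + 4700·643.0) / (Q + 4700) = 130
→ Q = 4700·(643.0 − 130)/(130 − 0.1300) = 18570 L/s.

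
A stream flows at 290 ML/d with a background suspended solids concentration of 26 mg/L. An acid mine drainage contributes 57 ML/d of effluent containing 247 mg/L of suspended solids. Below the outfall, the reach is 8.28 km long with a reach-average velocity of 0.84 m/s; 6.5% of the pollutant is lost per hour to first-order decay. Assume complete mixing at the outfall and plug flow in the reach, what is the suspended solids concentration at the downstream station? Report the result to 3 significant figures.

Mass balance: C = (290.0·26.00 + 57.00·247.0) / 347.0 = 21620/347.0 = 62.30 mg/L.
Travel time t = 8.28·1000 / 0.84 = 9857 s = 2.738 h.
6.5%/h lost → k = −ln(1 − 0.065) = 0.06721 h⁻¹.
Decay over the reach: 62.30·exp(−kt) = 62.30·0.8319 = 51.83 mg/L.

51.8 mg/L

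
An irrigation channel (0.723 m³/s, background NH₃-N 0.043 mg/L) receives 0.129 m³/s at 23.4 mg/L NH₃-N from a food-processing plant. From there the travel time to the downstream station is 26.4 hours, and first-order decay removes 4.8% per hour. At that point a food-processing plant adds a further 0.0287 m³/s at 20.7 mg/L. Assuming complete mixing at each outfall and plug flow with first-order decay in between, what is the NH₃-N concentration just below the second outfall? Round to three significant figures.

1.62 mg/L

Flow-weighted average: C = (0.7230·0.04300 + 0.1290·23.40) / 0.8520 = 3.050/0.8520 = 3.579 mg/L; combined flow 0.8520 m³/s.
4.8%/h lost → k = −ln(1 − 0.048) = 0.04919 h⁻¹.
Decay over the reach: 3.579·exp(−kt) = 3.579·0.2729 = 0.9769 mg/L.
At the second outfall, C = (0.8520·0.9769 + 0.02870·20.70) / (0.8520 + 0.02870) = 1.620 mg/L.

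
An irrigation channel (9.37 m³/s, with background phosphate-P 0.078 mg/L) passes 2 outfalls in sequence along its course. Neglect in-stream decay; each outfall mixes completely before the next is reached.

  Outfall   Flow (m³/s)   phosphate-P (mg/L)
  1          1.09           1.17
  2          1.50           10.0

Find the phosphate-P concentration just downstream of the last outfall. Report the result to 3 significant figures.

1.42 mg/L

After outfall 1: Q = 9.370 + 1.090 = 10.46 m³/s; C = (9.370·0.07800 + 1.090·1.170)/10.46 = 0.1918 mg/L.
After outfall 2: Q = 10.46 + 1.500 = 11.96 m³/s; C = (10.46·0.1918 + 1.500·10.00)/11.96 = 1.422 mg/L.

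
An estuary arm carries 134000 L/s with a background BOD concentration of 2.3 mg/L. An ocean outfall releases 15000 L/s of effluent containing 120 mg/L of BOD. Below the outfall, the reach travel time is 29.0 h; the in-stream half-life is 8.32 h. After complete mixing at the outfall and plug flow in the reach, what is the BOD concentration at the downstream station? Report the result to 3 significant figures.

Mixed concentration C = ΣQC/ΣQ = (134000·2.300 + 15000·120.0) / 149000 = 2108000/149000 = 14.15 mg/L.
Half-life 8.32 h → k = ln 2 / 8.32 = 0.08331 h⁻¹ = 1.999 d⁻¹.
After decay, C = 14.15 × e^(−kt) = 14.15 × 0.08928 = 1.263 mg/L.

1.26 mg/L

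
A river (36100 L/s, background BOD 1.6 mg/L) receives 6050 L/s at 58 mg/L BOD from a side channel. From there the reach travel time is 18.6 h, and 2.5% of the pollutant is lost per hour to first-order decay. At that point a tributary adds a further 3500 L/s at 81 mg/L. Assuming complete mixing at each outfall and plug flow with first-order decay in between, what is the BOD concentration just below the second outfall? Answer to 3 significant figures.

Mass balance: C = (36100·1.600 + 6050·58.00) / 42150 = 408700/42150 = 9.695 mg/L; combined flow 42150 L/s.
2.5%/h lost → k = −ln(1 − 0.025) = 0.02532 h⁻¹.
First-order decay: C = 9.695·exp(−k·t) = 9.695·0.6244 = 6.054 mg/L.
Second outfall: C = (42150·6.054 + 3500·81.00)/45650 = 11.80 mg/L.

11.8 mg/L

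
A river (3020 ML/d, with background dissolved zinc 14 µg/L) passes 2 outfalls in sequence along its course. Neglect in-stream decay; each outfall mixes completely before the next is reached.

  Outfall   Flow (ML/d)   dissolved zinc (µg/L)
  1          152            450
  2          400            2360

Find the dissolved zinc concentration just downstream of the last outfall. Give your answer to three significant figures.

295 µg/L

Below outfall 1: Q → 3172 ML/d, C = (3020·14.00 + 152.0·450.0)/3172 = 34.89 µg/L.
Below outfall 2: Q → 3572 ML/d, C = (3172·34.89 + 400.0·2360)/3572 = 295.3 µg/L.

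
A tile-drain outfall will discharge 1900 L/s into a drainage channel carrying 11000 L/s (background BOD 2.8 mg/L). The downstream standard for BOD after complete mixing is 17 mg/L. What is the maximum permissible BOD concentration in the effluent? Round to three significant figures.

99.2 mg/L

At the limit, (Qr·Cr + Qe·Cₑ)/(Qr + Qe) = 17:
Cₑ = (12900·17 − 11000·2.800) / 1900 = 99.21 mg/L.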